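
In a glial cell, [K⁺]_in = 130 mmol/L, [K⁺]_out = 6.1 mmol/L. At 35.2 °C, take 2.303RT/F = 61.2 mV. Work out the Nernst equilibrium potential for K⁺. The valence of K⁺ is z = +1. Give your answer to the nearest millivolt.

-81 mV

E = (61.2/z) · log₁₀([K⁺]_out/[K⁺]_in) with z = +1.
= (61.2/1) · log₁₀(6.1/130) = 61.20 · log₁₀(0.04692)
= 61.20 · (-1.3286) = -81.31 mV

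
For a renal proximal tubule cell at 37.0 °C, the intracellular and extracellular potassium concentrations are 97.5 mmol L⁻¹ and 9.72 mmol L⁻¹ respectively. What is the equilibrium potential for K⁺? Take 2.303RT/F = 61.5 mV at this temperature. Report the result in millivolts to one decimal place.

-61.6 mV

E = (61.5/z) · log₁₀([K⁺]_out/[K⁺]_in) with z = +1.
= (61.5/1) · log₁₀(9.72/97.5) = 61.50 · log₁₀(0.09969)
= 61.50 · (-1.0013) = -61.58 mV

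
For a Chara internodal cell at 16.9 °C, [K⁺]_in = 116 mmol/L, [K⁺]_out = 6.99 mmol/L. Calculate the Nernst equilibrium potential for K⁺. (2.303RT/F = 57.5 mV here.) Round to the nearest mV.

-70 mV

E = (57.5/z) · log₁₀([K⁺]_out/[K⁺]_in) with z = +1.
= (57.5/1) · log₁₀(6.99/116) = 57.50 · log₁₀(0.06026)
= 57.50 · (-1.2200) = -70.15 mV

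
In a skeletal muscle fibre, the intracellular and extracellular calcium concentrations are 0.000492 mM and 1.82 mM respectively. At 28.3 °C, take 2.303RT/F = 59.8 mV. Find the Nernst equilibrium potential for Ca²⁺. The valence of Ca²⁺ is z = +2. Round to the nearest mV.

107 mV

E = (59.8/z) · log₁₀([Ca²⁺]_out/[Ca²⁺]_in) with z = +2.
= (59.8/2) · log₁₀(1.82/0.000492) = 29.90 · log₁₀(3699)
= 29.90 · (3.5681) = 106.69 mV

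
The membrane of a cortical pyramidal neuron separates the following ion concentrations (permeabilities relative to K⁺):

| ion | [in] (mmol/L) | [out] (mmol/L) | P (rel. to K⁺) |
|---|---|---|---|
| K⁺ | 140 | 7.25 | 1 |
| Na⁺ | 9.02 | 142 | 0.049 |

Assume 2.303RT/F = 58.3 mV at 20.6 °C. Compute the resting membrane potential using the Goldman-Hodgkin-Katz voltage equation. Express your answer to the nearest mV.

-58 mV

Vm = 58.3 · log₁₀[(Σ P·[cation]ₒ + Σ P·[anion]ᵢ) / (Σ P·[cation]ᵢ + Σ P·[anion]ₒ)]
Numerator = 1×7.25 + 0.049×142 = 14.21
Denominator = 1×140 + 0.049×9.02 = 140.4
Vm = 58.3 · log₁₀(0.10117) = 58.3 × (-0.9950) = -58.01 mV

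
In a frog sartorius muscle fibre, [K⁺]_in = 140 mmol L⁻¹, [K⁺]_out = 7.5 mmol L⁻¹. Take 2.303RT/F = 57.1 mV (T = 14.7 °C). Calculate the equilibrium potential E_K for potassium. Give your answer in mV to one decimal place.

-72.6 mV

E = (57.1/z) · log₁₀([K⁺]_out/[K⁺]_in) with z = +1.
= (57.1/1) · log₁₀(7.5/140) = 57.10 · log₁₀(0.05357)
= 57.10 · (-1.2711) = -72.58 mV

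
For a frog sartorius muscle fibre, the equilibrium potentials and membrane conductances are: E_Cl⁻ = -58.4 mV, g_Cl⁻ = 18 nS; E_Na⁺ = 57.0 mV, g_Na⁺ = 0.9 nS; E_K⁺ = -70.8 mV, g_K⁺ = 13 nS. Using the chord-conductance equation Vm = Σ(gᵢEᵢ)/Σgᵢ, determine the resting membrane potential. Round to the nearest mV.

-60 mV

Σ gᵢEᵢ = 18·(-58.4) + 0.9·(57.0) + 13·(-70.8) = -1920.30
Σ gᵢ = 18 + 0.9 + 13 = 31.9
Vm = -1920.30 / 31.9 = -60.20 mV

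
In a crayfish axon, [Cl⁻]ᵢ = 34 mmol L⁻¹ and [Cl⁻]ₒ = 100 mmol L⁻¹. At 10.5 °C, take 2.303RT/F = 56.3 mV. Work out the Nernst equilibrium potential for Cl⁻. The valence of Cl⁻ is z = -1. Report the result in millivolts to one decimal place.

-26.4 mV

E = (56.3/z) · log₁₀([Cl⁻]_out/[Cl⁻]_in) with z = -1.
For an anion, dividing by z = -1 reverses the sign.
= (56.3/-1) · log₁₀(100/34) = -56.30 · log₁₀(2.941)
= -56.30 · (0.4685) = -26.38 mV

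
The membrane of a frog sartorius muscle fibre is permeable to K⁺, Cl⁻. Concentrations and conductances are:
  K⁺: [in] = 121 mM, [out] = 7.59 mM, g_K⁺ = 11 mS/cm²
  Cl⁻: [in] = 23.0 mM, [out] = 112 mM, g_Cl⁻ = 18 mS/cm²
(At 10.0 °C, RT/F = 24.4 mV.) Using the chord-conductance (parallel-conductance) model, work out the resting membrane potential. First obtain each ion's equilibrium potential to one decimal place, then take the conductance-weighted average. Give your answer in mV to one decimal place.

-49.6 mV

E_K⁺ = (24.4/1)·ln(7.59/121) = -67.6 mV
E_Cl⁻ = (24.4/-1)·ln(112/23.0) = -38.6 mV
Vm = (Σ gᵢEᵢ)/(Σ gᵢ) = (11·-67.6 + 18·-38.6) / (11 + 18)
= -1438.40 / 29 = -49.60 mV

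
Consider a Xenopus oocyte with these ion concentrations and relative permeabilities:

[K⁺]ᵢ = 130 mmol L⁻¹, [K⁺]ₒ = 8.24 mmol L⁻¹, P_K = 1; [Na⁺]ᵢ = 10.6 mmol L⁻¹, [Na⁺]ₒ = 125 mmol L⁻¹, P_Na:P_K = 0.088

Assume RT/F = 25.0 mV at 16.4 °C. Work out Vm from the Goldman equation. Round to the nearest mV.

-48 mV

Vm = 25.0 · ln[(Σ P·[cation]ₒ + Σ P·[anion]ᵢ) / (Σ P·[cation]ᵢ + Σ P·[anion]ₒ)]
Numerator = 1×8.24 + 0.088×125 = 19.24
Denominator = 1×130 + 0.088×10.6 = 130.9
Vm = 25.0 · ln(0.14695) = 25.0 × (-1.9177) = -47.94 mV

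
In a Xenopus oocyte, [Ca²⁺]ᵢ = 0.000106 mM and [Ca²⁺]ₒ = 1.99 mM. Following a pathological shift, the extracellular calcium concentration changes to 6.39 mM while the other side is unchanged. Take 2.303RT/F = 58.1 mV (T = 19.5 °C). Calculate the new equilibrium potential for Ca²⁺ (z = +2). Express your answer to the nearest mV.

139 mV

After the shift: [Ca²⁺]_out = 6.39, [Ca²⁺]_in = 0.000106 mM.
E_new = (58.1/2)·log₁₀(6.39/0.000106) = 29.05 · (4.7802) = 138.86 mV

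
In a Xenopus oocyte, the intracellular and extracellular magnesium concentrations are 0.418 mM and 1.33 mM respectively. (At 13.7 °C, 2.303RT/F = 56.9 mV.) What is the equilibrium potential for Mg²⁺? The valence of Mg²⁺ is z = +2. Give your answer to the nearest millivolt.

14 mV

E = (56.9/z) · log₁₀([Mg²⁺]_out/[Mg²⁺]_in) with z = +2.
= (56.9/2) · log₁₀(1.33/0.418) = 28.45 · log₁₀(3.182)
= 28.45 · (0.5027) = 14.30 mV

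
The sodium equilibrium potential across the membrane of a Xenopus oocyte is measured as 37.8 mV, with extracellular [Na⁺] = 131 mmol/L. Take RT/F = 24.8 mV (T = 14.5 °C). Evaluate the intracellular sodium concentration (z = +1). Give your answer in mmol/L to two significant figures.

Nernst: E = (24.8/1) · ln([out]/[in]), so ln([out]/[in]) = 37.8 × 1 / 24.8 = 1.5242.
[out]/[in] = e^(1.5242) = 4.591.
[in] = 131 / 4.591 = 28.53 mmol/L.

29 mmol/L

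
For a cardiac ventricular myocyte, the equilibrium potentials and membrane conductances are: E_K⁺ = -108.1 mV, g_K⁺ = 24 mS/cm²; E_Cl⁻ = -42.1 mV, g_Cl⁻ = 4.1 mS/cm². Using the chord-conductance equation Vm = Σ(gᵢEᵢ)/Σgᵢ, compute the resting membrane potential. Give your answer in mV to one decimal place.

Σ gᵢEᵢ = 24·(-108.1) + 4.1·(-42.1) = -2767.01
Σ gᵢ = 24 + 4.1 = 28.1
Vm = -2767.01 / 28.1 = -98.47 mV

-98.5 mV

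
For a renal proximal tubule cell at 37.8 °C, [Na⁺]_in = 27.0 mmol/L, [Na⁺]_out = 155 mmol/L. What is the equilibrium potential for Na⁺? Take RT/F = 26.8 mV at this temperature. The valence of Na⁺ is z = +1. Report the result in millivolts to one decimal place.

46.8 mV

E = (26.8/z) · ln([Na⁺]_out/[Na⁺]_in) with z = +1.
= (26.8/1) · ln(155/27.0) = 26.80 · ln(5.741)
= 26.80 · (1.7476) = 46.84 mV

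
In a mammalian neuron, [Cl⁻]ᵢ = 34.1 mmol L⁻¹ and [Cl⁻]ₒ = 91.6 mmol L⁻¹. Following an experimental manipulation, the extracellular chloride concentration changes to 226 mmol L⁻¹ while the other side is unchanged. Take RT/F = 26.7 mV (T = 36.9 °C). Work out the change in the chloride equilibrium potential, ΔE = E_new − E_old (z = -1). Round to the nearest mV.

-24 mV

E_old = (26.7/-1)·ln(91.6/34.1) = -26.38 mV
E_new = (26.7/-1)·ln(226/34.1) = -50.50 mV
ΔE = -50.50 − (-26.38) = -24.11 mV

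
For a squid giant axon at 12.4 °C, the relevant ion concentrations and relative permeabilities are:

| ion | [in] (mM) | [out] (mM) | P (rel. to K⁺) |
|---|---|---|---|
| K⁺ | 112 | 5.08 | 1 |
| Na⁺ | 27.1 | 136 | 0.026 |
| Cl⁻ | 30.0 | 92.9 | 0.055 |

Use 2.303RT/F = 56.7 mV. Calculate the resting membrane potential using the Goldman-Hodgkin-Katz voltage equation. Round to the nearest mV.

Vm = 56.7 · log₁₀[(Σ P·[cation]ₒ + Σ P·[anion]ᵢ) / (Σ P·[cation]ᵢ + Σ P·[anion]ₒ)]
Numerator = 1×5.08 + 0.026×136 + 0.055×30.0 = 10.27
Denominator = 1×112 + 0.026×27.1 + 0.055×92.9 = 117.8
Vm = 56.7 · log₁₀(0.087137) = 56.7 × (-1.0598) = -60.09 mV

-60 mV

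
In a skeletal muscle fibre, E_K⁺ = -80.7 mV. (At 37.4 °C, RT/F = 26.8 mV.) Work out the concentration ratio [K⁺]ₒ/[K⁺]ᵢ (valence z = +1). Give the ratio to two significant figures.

ln([out]/[in]) = E·z/(26.8) = -80.7 × 1 / 26.8 = -3.0112
[out]/[in] = e^(-3.0112) = 0.04923

0.049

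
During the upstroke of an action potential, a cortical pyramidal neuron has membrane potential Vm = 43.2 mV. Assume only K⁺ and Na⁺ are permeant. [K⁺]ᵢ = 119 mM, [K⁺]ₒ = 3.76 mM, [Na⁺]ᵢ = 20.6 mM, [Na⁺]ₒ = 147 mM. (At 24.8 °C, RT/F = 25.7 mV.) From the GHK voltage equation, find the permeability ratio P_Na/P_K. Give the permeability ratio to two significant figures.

Let α = P_Na/P_K. GHK: Vm = 25.7·ln[(Kₒ + α·Naₒ)/(Kᵢ + α·Naᵢ)].
e^(Vm/25.7) = e^(43.2/25.7) = 5.3706
So 5.3706·(Kᵢ + α·Naᵢ) = Kₒ + α·Naₒ → α = (5.3706·119.0 − 3.76) / (147.0 − 5.3706·20.6)
α = (639.1 − 3.76) / (147.0 − 110.6) = 635.3/36.37 = 17.47

17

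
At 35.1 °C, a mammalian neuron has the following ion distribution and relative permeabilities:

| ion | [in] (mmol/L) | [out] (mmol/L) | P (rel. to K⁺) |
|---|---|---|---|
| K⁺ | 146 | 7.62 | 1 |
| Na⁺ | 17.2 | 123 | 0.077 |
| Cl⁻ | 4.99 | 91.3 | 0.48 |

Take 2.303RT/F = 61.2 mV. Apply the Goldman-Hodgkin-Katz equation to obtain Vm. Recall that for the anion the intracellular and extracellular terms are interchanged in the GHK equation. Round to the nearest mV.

-61 mV

Vm = 61.2 · log₁₀[(Σ P·[cation]ₒ + Σ P·[anion]ᵢ) / (Σ P·[cation]ᵢ + Σ P·[anion]ₒ)]
Numerator = 1×7.62 + 0.077×123 + 0.48×4.99 = 19.49
Denominator = 1×146 + 0.077×17.2 + 0.48×91.3 = 191.1
Vm = 61.2 · log₁₀(0.10194) = 61.2 × (-0.9916) = -60.69 mV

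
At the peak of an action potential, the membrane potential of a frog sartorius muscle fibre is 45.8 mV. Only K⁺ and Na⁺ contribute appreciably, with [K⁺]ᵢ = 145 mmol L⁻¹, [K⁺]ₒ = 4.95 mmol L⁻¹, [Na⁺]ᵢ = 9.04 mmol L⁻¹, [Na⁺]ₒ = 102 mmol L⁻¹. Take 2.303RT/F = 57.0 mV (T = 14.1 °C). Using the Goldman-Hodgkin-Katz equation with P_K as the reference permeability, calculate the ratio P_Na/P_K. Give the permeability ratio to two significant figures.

21

Let α = P_Na/P_K. GHK: Vm = 57.0·log₁₀[(Kₒ + α·Naₒ)/(Kᵢ + α·Naᵢ)].
10^(Vm/57.0) = 10^(45.8/57.0) = 6.3608
So 6.3608·(Kᵢ + α·Naᵢ) = Kₒ + α·Naₒ → α = (6.3608·145.0 − 4.95) / (102.0 − 6.3608·9.04)
α = (922.3 − 4.95) / (102.0 − 57.5) = 917.4/44.5 = 20.62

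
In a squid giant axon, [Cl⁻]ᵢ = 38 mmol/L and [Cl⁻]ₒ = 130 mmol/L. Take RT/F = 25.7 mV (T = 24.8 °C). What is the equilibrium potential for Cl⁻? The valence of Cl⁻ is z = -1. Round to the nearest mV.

-32 mV

E = (25.7/z) · ln([Cl⁻]_out/[Cl⁻]_in) with z = -1.
For an anion, dividing by z = -1 reverses the sign.
= (25.7/-1) · ln(130/38) = -25.70 · ln(3.421)
= -25.70 · (1.2299) = -31.61 mV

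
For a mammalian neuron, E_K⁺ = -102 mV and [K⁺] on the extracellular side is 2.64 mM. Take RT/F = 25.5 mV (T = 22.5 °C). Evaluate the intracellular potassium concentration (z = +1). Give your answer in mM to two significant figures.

Nernst: E = (25.5/1) · ln([out]/[in]), so ln([out]/[in]) = -102.0 × 1 / 25.5 = -4.0000.
[out]/[in] = e^(-4.0000) = 0.01832.
[in] = 2.64 / 0.01832 = 144.1 mM.

140 mM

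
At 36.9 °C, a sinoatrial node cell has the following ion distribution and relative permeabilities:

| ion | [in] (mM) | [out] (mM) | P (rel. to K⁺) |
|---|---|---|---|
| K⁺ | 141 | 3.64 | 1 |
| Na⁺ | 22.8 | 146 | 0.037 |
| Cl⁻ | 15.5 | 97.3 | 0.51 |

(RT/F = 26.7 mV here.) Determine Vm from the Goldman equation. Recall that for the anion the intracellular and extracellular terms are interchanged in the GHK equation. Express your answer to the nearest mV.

-65 mV

Vm = 26.7 · ln[(Σ P·[cation]ₒ + Σ P·[anion]ᵢ) / (Σ P·[cation]ᵢ + Σ P·[anion]ₒ)]
Numerator = 1×3.64 + 0.037×146 + 0.51×15.5 = 16.95
Denominator = 1×141 + 0.037×22.8 + 0.51×97.3 = 191.5
Vm = 26.7 · ln(0.088512) = 26.7 × (-2.4246) = -64.74 mV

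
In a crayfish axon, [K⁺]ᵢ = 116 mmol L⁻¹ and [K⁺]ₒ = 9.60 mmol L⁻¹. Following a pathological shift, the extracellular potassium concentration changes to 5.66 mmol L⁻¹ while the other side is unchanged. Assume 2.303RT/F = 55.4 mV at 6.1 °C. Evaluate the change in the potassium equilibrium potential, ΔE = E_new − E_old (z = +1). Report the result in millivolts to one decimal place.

-12.7 mV

E_old = (55.4/1)·log₁₀(9.60/116) = -59.95 mV
E_new = (55.4/1)·log₁₀(5.66/116) = -72.66 mV
ΔE = -72.66 − (-59.95) = -12.71 mV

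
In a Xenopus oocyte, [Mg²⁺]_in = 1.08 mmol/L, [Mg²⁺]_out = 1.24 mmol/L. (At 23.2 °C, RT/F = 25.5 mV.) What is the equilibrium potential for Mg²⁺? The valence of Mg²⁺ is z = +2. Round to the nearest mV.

E = (25.5/z) · ln([Mg²⁺]_out/[Mg²⁺]_in) with z = +2.
= (25.5/2) · ln(1.24/1.08) = 12.75 · ln(1.148)
= 12.75 · (0.1382) = 1.76 mV

2 mV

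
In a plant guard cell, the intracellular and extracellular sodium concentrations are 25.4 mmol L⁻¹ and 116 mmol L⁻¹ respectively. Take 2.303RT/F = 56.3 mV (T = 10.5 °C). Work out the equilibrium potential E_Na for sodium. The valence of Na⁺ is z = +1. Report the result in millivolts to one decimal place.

E = (56.3/z) · log₁₀([Na⁺]_out/[Na⁺]_in) with z = +1.
= (56.3/1) · log₁₀(116/25.4) = 56.30 · log₁₀(4.567)
= 56.30 · (0.6596) = 37.14 mV

37.1 mV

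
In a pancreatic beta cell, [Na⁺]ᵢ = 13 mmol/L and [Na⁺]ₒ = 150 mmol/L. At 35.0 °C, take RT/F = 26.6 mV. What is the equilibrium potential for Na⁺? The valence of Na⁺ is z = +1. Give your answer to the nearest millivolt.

65 mV

E = (26.6/z) · ln([Na⁺]_out/[Na⁺]_in) with z = +1.
= (26.6/1) · ln(150/13) = 26.60 · ln(11.54)
= 26.60 · (2.4457) = 65.06 mV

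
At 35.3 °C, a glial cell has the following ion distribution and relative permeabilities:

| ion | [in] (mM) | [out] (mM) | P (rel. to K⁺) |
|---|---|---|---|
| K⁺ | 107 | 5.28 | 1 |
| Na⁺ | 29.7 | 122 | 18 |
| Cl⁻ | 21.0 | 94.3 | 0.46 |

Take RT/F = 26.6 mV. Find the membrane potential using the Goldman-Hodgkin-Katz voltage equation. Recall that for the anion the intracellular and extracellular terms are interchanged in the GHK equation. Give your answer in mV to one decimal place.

31.2 mV

Vm = 26.6 · ln[(Σ P·[cation]ₒ + Σ P·[anion]ᵢ) / (Σ P·[cation]ᵢ + Σ P·[anion]ₒ)]
Numerator = 1×5.28 + 18×122 + 0.46×21.0 = 2211
Denominator = 1×107 + 18×29.7 + 0.46×94.3 = 685
Vm = 26.6 · ln(3.2278) = 26.6 × (1.1718) = 31.17 mV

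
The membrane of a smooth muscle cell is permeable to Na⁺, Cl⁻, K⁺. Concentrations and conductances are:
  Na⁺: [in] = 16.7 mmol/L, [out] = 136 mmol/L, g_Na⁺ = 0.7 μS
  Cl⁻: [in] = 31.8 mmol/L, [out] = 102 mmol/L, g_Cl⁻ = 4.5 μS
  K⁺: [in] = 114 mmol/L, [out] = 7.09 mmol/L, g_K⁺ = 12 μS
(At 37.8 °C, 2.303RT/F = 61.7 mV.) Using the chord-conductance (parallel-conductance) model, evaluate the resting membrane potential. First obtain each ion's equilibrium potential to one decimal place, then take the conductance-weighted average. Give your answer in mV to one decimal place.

-57.8 mV

E_Na⁺ = (61.7/1)·log₁₀(136/16.7) = 56.2 mV
E_Cl⁻ = (61.7/-1)·log₁₀(102/31.8) = -31.2 mV
E_K⁺ = (61.7/1)·log₁₀(7.09/114) = -74.4 mV
Vm = (Σ gᵢEᵢ)/(Σ gᵢ) = (0.7·56.2 + 4.5·-31.2 + 12·-74.4) / (0.7 + 4.5 + 12)
= -993.86 / 17.2 = -57.78 mV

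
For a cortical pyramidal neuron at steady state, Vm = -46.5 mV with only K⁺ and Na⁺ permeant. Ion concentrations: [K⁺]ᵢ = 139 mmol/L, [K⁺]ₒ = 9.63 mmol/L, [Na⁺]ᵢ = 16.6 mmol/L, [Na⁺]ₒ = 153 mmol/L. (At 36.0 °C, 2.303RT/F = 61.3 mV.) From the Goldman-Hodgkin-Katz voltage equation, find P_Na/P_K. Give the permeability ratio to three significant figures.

0.0973

Let α = P_Na/P_K. GHK: Vm = 61.3·log₁₀[(Kₒ + α·Naₒ)/(Kᵢ + α·Naᵢ)].
10^(Vm/61.3) = 10^(-46.5/61.3) = 0.17436
So 0.17436·(Kᵢ + α·Naᵢ) = Kₒ + α·Naₒ → α = (0.17436·139.0 − 9.63) / (153.0 − 0.17436·16.6)
α = (24.24 − 9.63) / (153.0 − 2.894) = 14.61/150.1 = 0.0973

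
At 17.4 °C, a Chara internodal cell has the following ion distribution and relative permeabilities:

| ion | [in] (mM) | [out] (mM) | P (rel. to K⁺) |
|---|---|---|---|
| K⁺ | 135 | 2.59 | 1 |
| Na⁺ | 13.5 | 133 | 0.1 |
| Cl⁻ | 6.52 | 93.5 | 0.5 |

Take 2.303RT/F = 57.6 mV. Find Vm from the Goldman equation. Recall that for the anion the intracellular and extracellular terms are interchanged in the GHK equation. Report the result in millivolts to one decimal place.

-56.5 mV

Vm = 57.6 · log₁₀[(Σ P·[cation]ₒ + Σ P·[anion]ᵢ) / (Σ P·[cation]ᵢ + Σ P·[anion]ₒ)]
Numerator = 1×2.59 + 0.1×133 + 0.5×6.52 = 19.15
Denominator = 1×135 + 0.1×13.5 + 0.5×93.5 = 183.1
Vm = 57.6 · log₁₀(0.10459) = 57.6 × (-0.9805) = -56.48 mV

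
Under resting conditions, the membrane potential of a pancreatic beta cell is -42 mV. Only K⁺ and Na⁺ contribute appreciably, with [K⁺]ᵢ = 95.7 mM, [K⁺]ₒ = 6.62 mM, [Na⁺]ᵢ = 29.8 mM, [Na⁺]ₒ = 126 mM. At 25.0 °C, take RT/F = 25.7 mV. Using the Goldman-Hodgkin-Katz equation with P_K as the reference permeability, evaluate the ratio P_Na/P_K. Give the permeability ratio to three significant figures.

0.100

Let α = P_Na/P_K. GHK: Vm = 25.7·ln[(Kₒ + α·Naₒ)/(Kᵢ + α·Naᵢ)].
e^(Vm/25.7) = e^(-42.0/25.7) = 0.1951
So 0.1951·(Kᵢ + α·Naᵢ) = Kₒ + α·Naₒ → α = (0.1951·95.7 − 6.62) / (126.0 − 0.1951·29.8)
α = (18.67 − 6.62) / (126.0 − 5.814) = 12.05/120.2 = 0.1003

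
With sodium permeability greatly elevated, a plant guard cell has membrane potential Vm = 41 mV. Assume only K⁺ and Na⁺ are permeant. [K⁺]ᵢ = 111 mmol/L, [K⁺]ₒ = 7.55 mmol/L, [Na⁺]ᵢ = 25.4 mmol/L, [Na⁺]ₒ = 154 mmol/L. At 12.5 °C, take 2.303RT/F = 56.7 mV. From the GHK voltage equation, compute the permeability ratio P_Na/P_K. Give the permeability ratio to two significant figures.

Let α = P_Na/P_K. GHK: Vm = 56.7·log₁₀[(Kₒ + α·Naₒ)/(Kᵢ + α·Naᵢ)].
10^(Vm/56.7) = 10^(41.0/56.7) = 5.2857
So 5.2857·(Kᵢ + α·Naᵢ) = Kₒ + α·Naₒ → α = (5.2857·111.0 − 7.55) / (154.0 − 5.2857·25.4)
α = (586.7 − 7.55) / (154.0 − 134.3) = 579.2/19.74 = 29.34

29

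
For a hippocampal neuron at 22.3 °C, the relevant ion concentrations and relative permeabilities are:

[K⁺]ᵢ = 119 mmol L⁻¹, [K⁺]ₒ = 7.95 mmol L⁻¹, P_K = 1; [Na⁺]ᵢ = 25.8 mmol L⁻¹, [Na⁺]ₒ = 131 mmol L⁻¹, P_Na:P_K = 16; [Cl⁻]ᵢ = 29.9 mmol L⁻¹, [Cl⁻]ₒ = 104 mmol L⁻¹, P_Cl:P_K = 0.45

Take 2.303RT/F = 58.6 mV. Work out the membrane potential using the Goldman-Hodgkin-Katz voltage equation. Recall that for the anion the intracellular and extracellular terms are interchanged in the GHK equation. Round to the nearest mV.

Vm = 58.6 · log₁₀[(Σ P·[cation]ₒ + Σ P·[anion]ᵢ) / (Σ P·[cation]ᵢ + Σ P·[anion]ₒ)]
Numerator = 1×7.95 + 16×131 + 0.45×29.9 = 2117
Denominator = 1×119 + 16×25.8 + 0.45×104 = 578.6
Vm = 58.6 · log₁₀(3.6595) = 58.6 × (0.5634) = 33.02 mV

33 mV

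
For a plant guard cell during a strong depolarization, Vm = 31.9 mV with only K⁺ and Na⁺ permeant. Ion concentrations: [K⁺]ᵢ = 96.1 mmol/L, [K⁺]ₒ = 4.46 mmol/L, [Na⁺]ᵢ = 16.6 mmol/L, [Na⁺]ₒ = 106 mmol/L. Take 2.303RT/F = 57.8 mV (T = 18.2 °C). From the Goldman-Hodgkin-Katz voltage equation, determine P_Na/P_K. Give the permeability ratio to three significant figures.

Let α = P_Na/P_K. GHK: Vm = 57.8·log₁₀[(Kₒ + α·Naₒ)/(Kᵢ + α·Naᵢ)].
10^(Vm/57.8) = 10^(31.9/57.8) = 3.5637
So 3.5637·(Kᵢ + α·Naᵢ) = Kₒ + α·Naₒ → α = (3.5637·96.1 − 4.46) / (106.0 − 3.5637·16.6)
α = (342.5 − 4.46) / (106.0 − 59.16) = 338/46.84 = 7.216

7.22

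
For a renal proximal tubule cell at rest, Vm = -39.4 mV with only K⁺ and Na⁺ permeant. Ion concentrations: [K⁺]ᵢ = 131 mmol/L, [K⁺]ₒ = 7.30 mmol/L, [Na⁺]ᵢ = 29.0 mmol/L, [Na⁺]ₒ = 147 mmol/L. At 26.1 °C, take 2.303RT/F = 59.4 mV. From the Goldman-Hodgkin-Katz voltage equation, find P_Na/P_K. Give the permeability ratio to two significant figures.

0.15

Let α = P_Na/P_K. GHK: Vm = 59.4·log₁₀[(Kₒ + α·Naₒ)/(Kᵢ + α·Naᵢ)].
10^(Vm/59.4) = 10^(-39.4/59.4) = 0.21712
So 0.21712·(Kᵢ + α·Naᵢ) = Kₒ + α·Naₒ → α = (0.21712·131.0 − 7.3) / (147.0 − 0.21712·29.0)
α = (28.44 − 7.3) / (147.0 − 6.296) = 21.14/140.7 = 0.1503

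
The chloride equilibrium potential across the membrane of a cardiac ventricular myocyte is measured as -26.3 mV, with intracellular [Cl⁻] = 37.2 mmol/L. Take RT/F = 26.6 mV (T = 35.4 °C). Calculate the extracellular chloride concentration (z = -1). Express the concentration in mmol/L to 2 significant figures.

100 mmol/L

Nernst: E = (26.6/-1) · ln([out]/[in]), so ln([out]/[in]) = -26.3 × -1 / 26.6 = 0.9887.
[out]/[in] = e^(0.9887) = 2.688.
[out] = 2.688 × 37.2 = 99.99 mmol/L.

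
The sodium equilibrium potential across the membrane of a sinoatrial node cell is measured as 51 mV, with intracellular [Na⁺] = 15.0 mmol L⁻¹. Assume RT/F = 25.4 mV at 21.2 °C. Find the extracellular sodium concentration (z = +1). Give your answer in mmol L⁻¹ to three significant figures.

112 mmol L⁻¹

Nernst: E = (25.4/1) · ln([out]/[in]), so ln([out]/[in]) = 51.0 × 1 / 25.4 = 2.0079.
[out]/[in] = e^(2.0079) = 7.447.
[out] = 7.447 × 15.0 = 111.7 mmol L⁻¹.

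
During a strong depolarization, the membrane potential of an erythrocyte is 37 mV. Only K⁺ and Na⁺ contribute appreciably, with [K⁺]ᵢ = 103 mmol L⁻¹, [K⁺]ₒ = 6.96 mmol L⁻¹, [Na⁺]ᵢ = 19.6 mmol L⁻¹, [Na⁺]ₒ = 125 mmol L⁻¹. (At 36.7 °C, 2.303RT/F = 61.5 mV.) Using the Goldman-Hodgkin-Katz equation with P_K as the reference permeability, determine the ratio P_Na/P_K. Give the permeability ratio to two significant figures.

8.7

Let α = P_Na/P_K. GHK: Vm = 61.5·log₁₀[(Kₒ + α·Naₒ)/(Kᵢ + α·Naᵢ)].
10^(Vm/61.5) = 10^(37.0/61.5) = 3.996
So 3.996·(Kᵢ + α·Naᵢ) = Kₒ + α·Naₒ → α = (3.996·103.0 − 6.96) / (125.0 − 3.996·19.6)
α = (411.6 − 6.96) / (125.0 − 78.32) = 404.6/46.68 = 8.668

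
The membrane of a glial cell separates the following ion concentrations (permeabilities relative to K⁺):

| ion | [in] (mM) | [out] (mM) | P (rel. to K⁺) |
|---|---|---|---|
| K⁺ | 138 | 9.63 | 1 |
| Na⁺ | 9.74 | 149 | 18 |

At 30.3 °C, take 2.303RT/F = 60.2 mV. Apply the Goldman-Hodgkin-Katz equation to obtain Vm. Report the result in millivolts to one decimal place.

56.2 mV

Vm = 60.2 · log₁₀[(Σ P·[cation]ₒ + Σ P·[anion]ᵢ) / (Σ P·[cation]ᵢ + Σ P·[anion]ₒ)]
Numerator = 1×9.63 + 18×149 = 2692
Denominator = 1×138 + 18×9.74 = 313.3
Vm = 60.2 · log₁₀(8.5907) = 60.2 × (0.9340) = 56.23 mV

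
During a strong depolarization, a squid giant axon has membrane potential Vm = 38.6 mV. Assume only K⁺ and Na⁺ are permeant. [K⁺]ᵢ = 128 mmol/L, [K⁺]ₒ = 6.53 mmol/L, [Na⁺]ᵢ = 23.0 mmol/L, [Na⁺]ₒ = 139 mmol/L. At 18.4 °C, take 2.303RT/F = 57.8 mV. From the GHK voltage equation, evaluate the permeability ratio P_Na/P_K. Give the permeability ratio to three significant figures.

Let α = P_Na/P_K. GHK: Vm = 57.8·log₁₀[(Kₒ + α·Naₒ)/(Kᵢ + α·Naᵢ)].
10^(Vm/57.8) = 10^(38.6/57.8) = 4.6539
So 4.6539·(Kᵢ + α·Naᵢ) = Kₒ + α·Naₒ → α = (4.6539·128.0 − 6.53) / (139.0 − 4.6539·23.0)
α = (595.7 − 6.53) / (139.0 − 107) = 589.2/31.96 = 18.43

18.4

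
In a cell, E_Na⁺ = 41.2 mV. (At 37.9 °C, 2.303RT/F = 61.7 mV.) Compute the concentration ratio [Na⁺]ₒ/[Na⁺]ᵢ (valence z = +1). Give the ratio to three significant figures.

log₁₀([out]/[in]) = E·z/(61.7) = 41.2 × 1 / 61.7 = 0.6677
[out]/[in] = 10^(0.6677) = 4.653

4.65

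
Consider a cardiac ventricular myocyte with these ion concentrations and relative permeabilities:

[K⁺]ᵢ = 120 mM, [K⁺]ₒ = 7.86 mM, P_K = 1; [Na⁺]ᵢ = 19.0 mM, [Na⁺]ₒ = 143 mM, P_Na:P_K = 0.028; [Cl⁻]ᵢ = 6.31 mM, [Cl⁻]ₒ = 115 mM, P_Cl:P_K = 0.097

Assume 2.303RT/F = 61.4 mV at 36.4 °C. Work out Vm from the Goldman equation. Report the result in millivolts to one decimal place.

-62.8 mV

Vm = 61.4 · log₁₀[(Σ P·[cation]ₒ + Σ P·[anion]ᵢ) / (Σ P·[cation]ᵢ + Σ P·[anion]ₒ)]
Numerator = 1×7.86 + 0.028×143 + 0.097×6.31 = 12.48
Denominator = 1×120 + 0.028×19.0 + 0.097×115 = 131.7
Vm = 61.4 · log₁₀(0.09474) = 61.4 × (-1.0235) = -62.84 mV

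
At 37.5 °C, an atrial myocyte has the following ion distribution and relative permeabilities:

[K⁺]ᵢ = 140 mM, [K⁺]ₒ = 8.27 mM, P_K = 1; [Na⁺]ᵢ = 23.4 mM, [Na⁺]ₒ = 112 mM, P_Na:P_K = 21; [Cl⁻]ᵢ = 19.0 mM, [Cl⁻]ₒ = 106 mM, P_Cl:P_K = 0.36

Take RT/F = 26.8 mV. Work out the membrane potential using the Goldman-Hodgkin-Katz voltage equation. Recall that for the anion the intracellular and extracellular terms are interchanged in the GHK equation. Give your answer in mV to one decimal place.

33.8 mV

Vm = 26.8 · ln[(Σ P·[cation]ₒ + Σ P·[anion]ᵢ) / (Σ P·[cation]ᵢ + Σ P·[anion]ₒ)]
Numerator = 1×8.27 + 21×112 + 0.36×19.0 = 2367
Denominator = 1×140 + 21×23.4 + 0.36×106 = 669.6
Vm = 26.8 · ln(3.5353) = 26.8 × (1.2628) = 33.84 mV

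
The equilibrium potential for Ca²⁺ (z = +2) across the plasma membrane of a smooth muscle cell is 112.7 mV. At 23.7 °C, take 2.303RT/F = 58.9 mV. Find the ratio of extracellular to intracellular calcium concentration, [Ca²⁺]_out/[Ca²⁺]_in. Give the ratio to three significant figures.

6710

log₁₀([out]/[in]) = E·z/(58.9) = 112.7 × 2 / 58.9 = 3.8268
[out]/[in] = 10^(3.8268) = 6712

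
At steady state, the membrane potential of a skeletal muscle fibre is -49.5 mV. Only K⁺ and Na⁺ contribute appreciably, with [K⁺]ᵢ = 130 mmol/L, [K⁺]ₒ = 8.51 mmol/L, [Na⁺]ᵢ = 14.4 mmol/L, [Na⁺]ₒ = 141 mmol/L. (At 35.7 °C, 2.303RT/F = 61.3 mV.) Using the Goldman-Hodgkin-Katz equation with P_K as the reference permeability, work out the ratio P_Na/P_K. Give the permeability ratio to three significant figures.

Let α = P_Na/P_K. GHK: Vm = 61.3·log₁₀[(Kₒ + α·Naₒ)/(Kᵢ + α·Naᵢ)].
10^(Vm/61.3) = 10^(-49.5/61.3) = 0.15577
So 0.15577·(Kᵢ + α·Naᵢ) = Kₒ + α·Naₒ → α = (0.15577·130.0 − 8.51) / (141.0 − 0.15577·14.4)
α = (20.25 − 8.51) / (141.0 − 2.243) = 11.74/138.8 = 0.08461

0.0846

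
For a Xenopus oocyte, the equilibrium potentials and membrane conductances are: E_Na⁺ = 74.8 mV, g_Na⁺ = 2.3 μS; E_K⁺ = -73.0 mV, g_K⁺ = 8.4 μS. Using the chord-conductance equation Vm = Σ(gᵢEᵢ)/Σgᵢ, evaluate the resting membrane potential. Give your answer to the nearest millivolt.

Σ gᵢEᵢ = 2.3·(74.8) + 8.4·(-73.0) = -441.16
Σ gᵢ = 2.3 + 8.4 = 10.7
Vm = -441.16 / 10.7 = -41.23 mV

-41 mV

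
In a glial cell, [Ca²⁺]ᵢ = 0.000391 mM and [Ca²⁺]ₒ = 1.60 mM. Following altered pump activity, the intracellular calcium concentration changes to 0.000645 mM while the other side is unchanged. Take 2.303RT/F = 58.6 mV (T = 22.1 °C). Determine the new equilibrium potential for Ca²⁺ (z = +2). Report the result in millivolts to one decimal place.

After the shift: [Ca²⁺]_out = 1.60, [Ca²⁺]_in = 0.000645 mM.
E_new = (58.6/2)·log₁₀(1.60/0.000645) = 29.30 · (3.3946) = 99.46 mV

99.5 mV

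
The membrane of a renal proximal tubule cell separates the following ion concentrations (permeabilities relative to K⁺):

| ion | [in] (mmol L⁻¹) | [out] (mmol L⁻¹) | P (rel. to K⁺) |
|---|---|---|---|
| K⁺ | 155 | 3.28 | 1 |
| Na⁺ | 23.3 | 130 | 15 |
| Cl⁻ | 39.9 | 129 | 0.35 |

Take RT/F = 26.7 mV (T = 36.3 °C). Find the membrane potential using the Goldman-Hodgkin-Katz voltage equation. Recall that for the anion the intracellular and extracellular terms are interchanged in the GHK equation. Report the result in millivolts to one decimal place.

Vm = 26.7 · ln[(Σ P·[cation]ₒ + Σ P·[anion]ᵢ) / (Σ P·[cation]ᵢ + Σ P·[anion]ₒ)]
Numerator = 1×3.28 + 15×130 + 0.35×39.9 = 1967
Denominator = 1×155 + 15×23.3 + 0.35×129 = 549.6
Vm = 26.7 · ln(3.5791) = 26.7 × (1.2751) = 34.05 mV

34.0 mV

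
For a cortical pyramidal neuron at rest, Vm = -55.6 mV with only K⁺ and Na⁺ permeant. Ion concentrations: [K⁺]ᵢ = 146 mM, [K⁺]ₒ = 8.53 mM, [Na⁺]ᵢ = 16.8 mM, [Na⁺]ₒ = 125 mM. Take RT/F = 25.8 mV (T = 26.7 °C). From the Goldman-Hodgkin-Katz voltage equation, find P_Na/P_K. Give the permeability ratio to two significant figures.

0.068

Let α = P_Na/P_K. GHK: Vm = 25.8·ln[(Kₒ + α·Naₒ)/(Kᵢ + α·Naᵢ)].
e^(Vm/25.8) = e^(-55.6/25.8) = 0.1159
So 0.1159·(Kᵢ + α·Naᵢ) = Kₒ + α·Naₒ → α = (0.1159·146.0 − 8.53) / (125.0 − 0.1159·16.8)
α = (16.92 − 8.53) / (125.0 − 1.947) = 8.391/123.1 = 0.06819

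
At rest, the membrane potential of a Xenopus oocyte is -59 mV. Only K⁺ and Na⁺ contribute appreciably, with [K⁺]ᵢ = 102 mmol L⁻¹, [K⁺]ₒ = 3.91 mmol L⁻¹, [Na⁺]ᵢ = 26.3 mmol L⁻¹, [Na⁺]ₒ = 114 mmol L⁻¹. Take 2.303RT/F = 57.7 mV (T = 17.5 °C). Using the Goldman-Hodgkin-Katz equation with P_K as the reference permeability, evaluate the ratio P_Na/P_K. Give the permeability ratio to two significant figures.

Let α = P_Na/P_K. GHK: Vm = 57.7·log₁₀[(Kₒ + α·Naₒ)/(Kᵢ + α·Naᵢ)].
10^(Vm/57.7) = 10^(-59.0/57.7) = 0.094944
So 0.094944·(Kᵢ + α·Naᵢ) = Kₒ + α·Naₒ → α = (0.094944·102.0 − 3.91) / (114.0 − 0.094944·26.3)
α = (9.684 − 3.91) / (114.0 − 2.497) = 5.774/111.5 = 0.05179

0.052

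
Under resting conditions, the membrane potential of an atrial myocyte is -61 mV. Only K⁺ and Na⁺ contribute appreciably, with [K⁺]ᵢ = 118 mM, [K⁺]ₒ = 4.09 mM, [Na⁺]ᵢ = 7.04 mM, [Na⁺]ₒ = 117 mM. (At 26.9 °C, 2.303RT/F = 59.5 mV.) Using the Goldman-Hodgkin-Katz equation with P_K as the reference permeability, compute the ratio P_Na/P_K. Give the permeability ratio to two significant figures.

Let α = P_Na/P_K. GHK: Vm = 59.5·log₁₀[(Kₒ + α·Naₒ)/(Kᵢ + α·Naᵢ)].
10^(Vm/59.5) = 10^(-61.0/59.5) = 0.09436
So 0.09436·(Kᵢ + α·Naᵢ) = Kₒ + α·Naₒ → α = (0.09436·118.0 − 4.09) / (117.0 − 0.09436·7.04)
α = (11.13 − 4.09) / (117.0 − 0.6643) = 7.045/116.3 = 0.06055

0.061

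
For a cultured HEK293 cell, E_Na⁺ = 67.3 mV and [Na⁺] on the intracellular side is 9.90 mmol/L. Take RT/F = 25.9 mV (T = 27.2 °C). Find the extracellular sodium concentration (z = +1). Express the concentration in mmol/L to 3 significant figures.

Nernst: E = (25.9/1) · ln([out]/[in]), so ln([out]/[in]) = 67.3 × 1 / 25.9 = 2.5985.
[out]/[in] = e^(2.5985) = 13.44.
[out] = 13.44 × 9.90 = 133.1 mmol/L.

133 mmol/L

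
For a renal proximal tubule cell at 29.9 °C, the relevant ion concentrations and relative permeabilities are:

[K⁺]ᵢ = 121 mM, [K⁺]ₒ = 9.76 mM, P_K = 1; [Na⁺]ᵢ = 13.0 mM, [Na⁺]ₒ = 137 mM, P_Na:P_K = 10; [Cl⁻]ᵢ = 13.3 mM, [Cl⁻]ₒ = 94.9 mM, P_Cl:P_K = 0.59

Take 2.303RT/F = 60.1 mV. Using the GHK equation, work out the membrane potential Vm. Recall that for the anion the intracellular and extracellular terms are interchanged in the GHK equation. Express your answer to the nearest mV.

Vm = 60.1 · log₁₀[(Σ P·[cation]ₒ + Σ P·[anion]ᵢ) / (Σ P·[cation]ᵢ + Σ P·[anion]ₒ)]
Numerator = 1×9.76 + 10×137 + 0.59×13.3 = 1388
Denominator = 1×121 + 10×13.0 + 0.59×94.9 = 307
Vm = 60.1 · log₁₀(4.52) = 60.1 × (0.6551) = 39.37 mV

39 mV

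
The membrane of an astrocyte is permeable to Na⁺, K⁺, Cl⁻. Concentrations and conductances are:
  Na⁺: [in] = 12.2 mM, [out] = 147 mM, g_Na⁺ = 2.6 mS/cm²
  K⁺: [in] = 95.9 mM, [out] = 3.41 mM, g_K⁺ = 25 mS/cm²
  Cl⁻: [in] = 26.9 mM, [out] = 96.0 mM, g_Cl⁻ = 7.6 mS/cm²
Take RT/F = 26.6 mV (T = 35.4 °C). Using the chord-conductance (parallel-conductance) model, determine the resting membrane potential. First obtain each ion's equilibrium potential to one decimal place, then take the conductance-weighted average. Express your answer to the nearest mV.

-65 mV

E_Na⁺ = (26.6/1)·ln(147/12.2) = 66.2 mV
E_K⁺ = (26.6/1)·ln(3.41/95.9) = -88.8 mV
E_Cl⁻ = (26.6/-1)·ln(96.0/26.9) = -33.8 mV
Vm = (Σ gᵢEᵢ)/(Σ gᵢ) = (2.6·66.2 + 25·-88.8 + 7.6·-33.8) / (2.6 + 25 + 7.6)
= -2304.76 / 35.2 = -65.48 mV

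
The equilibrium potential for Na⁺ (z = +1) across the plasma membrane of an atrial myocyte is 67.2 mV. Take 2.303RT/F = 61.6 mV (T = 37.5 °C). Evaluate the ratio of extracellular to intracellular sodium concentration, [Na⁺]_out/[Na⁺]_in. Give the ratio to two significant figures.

12

log₁₀([out]/[in]) = E·z/(61.6) = 67.2 × 1 / 61.6 = 1.0909
[out]/[in] = 10^(1.0909) = 12.33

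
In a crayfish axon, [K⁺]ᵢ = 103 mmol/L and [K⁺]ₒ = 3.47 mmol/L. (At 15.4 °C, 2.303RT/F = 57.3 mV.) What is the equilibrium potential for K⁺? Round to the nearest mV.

E = (57.3/z) · log₁₀([K⁺]_out/[K⁺]_in) with z = +1.
= (57.3/1) · log₁₀(3.47/103) = 57.30 · log₁₀(0.03369)
= 57.30 · (-1.4725) = -84.37 mV

-84 mV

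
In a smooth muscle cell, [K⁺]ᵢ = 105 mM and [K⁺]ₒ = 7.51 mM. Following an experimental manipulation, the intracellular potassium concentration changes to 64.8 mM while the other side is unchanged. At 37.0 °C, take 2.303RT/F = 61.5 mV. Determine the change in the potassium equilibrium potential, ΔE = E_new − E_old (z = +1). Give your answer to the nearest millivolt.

13 mV

E_old = (61.5/1)·log₁₀(7.51/105) = -70.45 mV
E_new = (61.5/1)·log₁₀(7.51/64.8) = -57.56 mV
ΔE = -57.56 − (-70.45) = 12.89 mV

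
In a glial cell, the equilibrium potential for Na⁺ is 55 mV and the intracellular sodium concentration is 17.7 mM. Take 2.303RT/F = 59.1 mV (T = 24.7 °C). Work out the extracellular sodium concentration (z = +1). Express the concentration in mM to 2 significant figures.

Nernst: E = (59.1/1) · log₁₀([out]/[in]), so log₁₀([out]/[in]) = 55.0 × 1 / 59.1 = 0.9306.
[out]/[in] = 10^(0.9306) = 8.524.
[out] = 8.524 × 17.7 = 150.9 mM.

150 mM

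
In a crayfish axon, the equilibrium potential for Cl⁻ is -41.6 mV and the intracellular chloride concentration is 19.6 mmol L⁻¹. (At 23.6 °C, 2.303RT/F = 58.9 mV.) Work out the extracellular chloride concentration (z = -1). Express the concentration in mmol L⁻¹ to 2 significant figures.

100 mmol L⁻¹

Nernst: E = (58.9/-1) · log₁₀([out]/[in]), so log₁₀([out]/[in]) = -41.6 × -1 / 58.9 = 0.7063.
[out]/[in] = 10^(0.7063) = 5.085.
[out] = 5.085 × 19.6 = 99.66 mmol L⁻¹.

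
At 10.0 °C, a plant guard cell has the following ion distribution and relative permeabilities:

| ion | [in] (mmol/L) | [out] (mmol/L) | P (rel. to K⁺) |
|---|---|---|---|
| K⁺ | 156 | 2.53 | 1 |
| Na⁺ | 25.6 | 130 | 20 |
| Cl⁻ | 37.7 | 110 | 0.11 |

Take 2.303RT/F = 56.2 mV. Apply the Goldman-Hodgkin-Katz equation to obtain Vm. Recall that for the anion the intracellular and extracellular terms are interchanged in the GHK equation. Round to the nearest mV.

Vm = 56.2 · log₁₀[(Σ P·[cation]ₒ + Σ P·[anion]ᵢ) / (Σ P·[cation]ᵢ + Σ P·[anion]ₒ)]
Numerator = 1×2.53 + 20×130 + 0.11×37.7 = 2607
Denominator = 1×156 + 20×25.6 + 0.11×110 = 680.1
Vm = 56.2 · log₁₀(3.8328) = 56.2 × (0.5835) = 32.79 mV

33 mV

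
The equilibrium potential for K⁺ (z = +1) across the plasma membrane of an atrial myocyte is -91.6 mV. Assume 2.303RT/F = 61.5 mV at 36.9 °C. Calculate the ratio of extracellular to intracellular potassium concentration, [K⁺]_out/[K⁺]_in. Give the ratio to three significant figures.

0.0324

log₁₀([out]/[in]) = E·z/(61.5) = -91.6 × 1 / 61.5 = -1.4894
[out]/[in] = 10^(-1.4894) = 0.0324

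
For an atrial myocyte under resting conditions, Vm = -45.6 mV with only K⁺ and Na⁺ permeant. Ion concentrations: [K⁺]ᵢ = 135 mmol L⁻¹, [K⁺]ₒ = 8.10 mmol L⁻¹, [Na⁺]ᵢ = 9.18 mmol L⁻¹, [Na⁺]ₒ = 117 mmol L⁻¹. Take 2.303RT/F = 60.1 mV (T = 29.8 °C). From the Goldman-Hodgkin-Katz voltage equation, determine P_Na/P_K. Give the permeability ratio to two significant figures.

0.13

Let α = P_Na/P_K. GHK: Vm = 60.1·log₁₀[(Kₒ + α·Naₒ)/(Kᵢ + α·Naᵢ)].
10^(Vm/60.1) = 10^(-45.6/60.1) = 0.17429
So 0.17429·(Kᵢ + α·Naᵢ) = Kₒ + α·Naₒ → α = (0.17429·135.0 − 8.1) / (117.0 − 0.17429·9.18)
α = (23.53 − 8.1) / (117.0 − 1.6) = 15.43/115.4 = 0.1337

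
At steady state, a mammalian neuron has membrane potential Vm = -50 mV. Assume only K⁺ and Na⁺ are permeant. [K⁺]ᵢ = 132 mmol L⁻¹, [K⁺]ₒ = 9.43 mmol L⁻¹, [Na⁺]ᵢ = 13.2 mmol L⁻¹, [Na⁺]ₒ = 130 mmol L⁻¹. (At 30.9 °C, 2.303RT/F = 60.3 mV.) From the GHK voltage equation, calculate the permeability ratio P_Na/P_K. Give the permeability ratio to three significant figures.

0.0791

Let α = P_Na/P_K. GHK: Vm = 60.3·log₁₀[(Kₒ + α·Naₒ)/(Kᵢ + α·Naᵢ)].
10^(Vm/60.3) = 10^(-50.0/60.3) = 0.14819
So 0.14819·(Kᵢ + α·Naᵢ) = Kₒ + α·Naₒ → α = (0.14819·132.0 − 9.43) / (130.0 − 0.14819·13.2)
α = (19.56 − 9.43) / (130.0 − 1.956) = 10.13/128 = 0.07912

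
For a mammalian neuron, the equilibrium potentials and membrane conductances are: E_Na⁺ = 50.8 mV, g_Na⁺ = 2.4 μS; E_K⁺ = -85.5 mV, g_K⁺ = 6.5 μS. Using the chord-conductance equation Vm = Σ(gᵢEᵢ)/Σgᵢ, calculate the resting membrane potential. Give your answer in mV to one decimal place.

-48.7 mV

Σ gᵢEᵢ = 2.4·(50.8) + 6.5·(-85.5) = -433.83
Σ gᵢ = 2.4 + 6.5 = 8.9
Vm = -433.83 / 8.9 = -48.74 mV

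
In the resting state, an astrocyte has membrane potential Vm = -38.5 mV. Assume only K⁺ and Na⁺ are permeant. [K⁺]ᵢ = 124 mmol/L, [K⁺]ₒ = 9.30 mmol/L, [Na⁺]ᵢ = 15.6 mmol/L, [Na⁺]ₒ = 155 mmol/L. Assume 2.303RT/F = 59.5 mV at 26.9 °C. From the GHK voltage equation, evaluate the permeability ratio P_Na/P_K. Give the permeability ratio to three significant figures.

Let α = P_Na/P_K. GHK: Vm = 59.5·log₁₀[(Kₒ + α·Naₒ)/(Kᵢ + α·Naᵢ)].
10^(Vm/59.5) = 10^(-38.5/59.5) = 0.22539
So 0.22539·(Kᵢ + α·Naᵢ) = Kₒ + α·Naₒ → α = (0.22539·124.0 − 9.3) / (155.0 − 0.22539·15.6)
α = (27.95 − 9.3) / (155.0 − 3.516) = 18.65/151.5 = 0.1231

0.123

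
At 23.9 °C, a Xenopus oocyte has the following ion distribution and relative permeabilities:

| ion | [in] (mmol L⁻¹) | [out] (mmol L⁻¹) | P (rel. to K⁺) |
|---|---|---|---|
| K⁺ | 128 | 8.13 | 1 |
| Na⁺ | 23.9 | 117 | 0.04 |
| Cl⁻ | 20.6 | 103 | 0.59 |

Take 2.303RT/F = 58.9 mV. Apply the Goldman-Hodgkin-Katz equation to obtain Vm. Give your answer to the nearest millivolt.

Vm = 58.9 · log₁₀[(Σ P·[cation]ₒ + Σ P·[anion]ᵢ) / (Σ P·[cation]ᵢ + Σ P·[anion]ₒ)]
Numerator = 1×8.13 + 0.04×117 + 0.59×20.6 = 24.96
Denominator = 1×128 + 0.04×23.9 + 0.59×103 = 189.7
Vm = 58.9 · log₁₀(0.13158) = 58.9 × (-0.8808) = -51.88 mV

-52 mV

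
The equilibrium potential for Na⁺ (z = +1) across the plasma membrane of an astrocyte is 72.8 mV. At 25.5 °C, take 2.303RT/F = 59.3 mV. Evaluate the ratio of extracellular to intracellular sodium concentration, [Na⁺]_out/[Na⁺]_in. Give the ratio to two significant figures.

17

log₁₀([out]/[in]) = E·z/(59.3) = 72.8 × 1 / 59.3 = 1.2277
[out]/[in] = 10^(1.2277) = 16.89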